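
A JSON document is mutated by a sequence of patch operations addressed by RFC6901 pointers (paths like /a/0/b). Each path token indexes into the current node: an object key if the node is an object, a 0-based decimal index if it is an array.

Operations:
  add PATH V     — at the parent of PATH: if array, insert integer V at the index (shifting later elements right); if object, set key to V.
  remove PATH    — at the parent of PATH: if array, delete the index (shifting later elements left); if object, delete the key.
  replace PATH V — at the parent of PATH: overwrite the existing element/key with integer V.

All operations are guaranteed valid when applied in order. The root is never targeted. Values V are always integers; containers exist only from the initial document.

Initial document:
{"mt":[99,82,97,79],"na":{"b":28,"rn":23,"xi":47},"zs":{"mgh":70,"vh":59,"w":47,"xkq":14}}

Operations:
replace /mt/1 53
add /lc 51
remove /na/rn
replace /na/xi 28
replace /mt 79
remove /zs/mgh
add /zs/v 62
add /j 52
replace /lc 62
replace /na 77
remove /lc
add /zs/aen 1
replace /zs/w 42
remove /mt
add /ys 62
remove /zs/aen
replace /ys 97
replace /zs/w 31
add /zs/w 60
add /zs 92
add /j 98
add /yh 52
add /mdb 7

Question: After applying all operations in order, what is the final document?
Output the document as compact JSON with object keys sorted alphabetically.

Answer: {"j":98,"mdb":7,"na":77,"yh":52,"ys":97,"zs":92}

Derivation:
After op 1 (replace /mt/1 53): {"mt":[99,53,97,79],"na":{"b":28,"rn":23,"xi":47},"zs":{"mgh":70,"vh":59,"w":47,"xkq":14}}
After op 2 (add /lc 51): {"lc":51,"mt":[99,53,97,79],"na":{"b":28,"rn":23,"xi":47},"zs":{"mgh":70,"vh":59,"w":47,"xkq":14}}
After op 3 (remove /na/rn): {"lc":51,"mt":[99,53,97,79],"na":{"b":28,"xi":47},"zs":{"mgh":70,"vh":59,"w":47,"xkq":14}}
After op 4 (replace /na/xi 28): {"lc":51,"mt":[99,53,97,79],"na":{"b":28,"xi":28},"zs":{"mgh":70,"vh":59,"w":47,"xkq":14}}
After op 5 (replace /mt 79): {"lc":51,"mt":79,"na":{"b":28,"xi":28},"zs":{"mgh":70,"vh":59,"w":47,"xkq":14}}
After op 6 (remove /zs/mgh): {"lc":51,"mt":79,"na":{"b":28,"xi":28},"zs":{"vh":59,"w":47,"xkq":14}}
After op 7 (add /zs/v 62): {"lc":51,"mt":79,"na":{"b":28,"xi":28},"zs":{"v":62,"vh":59,"w":47,"xkq":14}}
After op 8 (add /j 52): {"j":52,"lc":51,"mt":79,"na":{"b":28,"xi":28},"zs":{"v":62,"vh":59,"w":47,"xkq":14}}
After op 9 (replace /lc 62): {"j":52,"lc":62,"mt":79,"na":{"b":28,"xi":28},"zs":{"v":62,"vh":59,"w":47,"xkq":14}}
After op 10 (replace /na 77): {"j":52,"lc":62,"mt":79,"na":77,"zs":{"v":62,"vh":59,"w":47,"xkq":14}}
After op 11 (remove /lc): {"j":52,"mt":79,"na":77,"zs":{"v":62,"vh":59,"w":47,"xkq":14}}
After op 12 (add /zs/aen 1): {"j":52,"mt":79,"na":77,"zs":{"aen":1,"v":62,"vh":59,"w":47,"xkq":14}}
After op 13 (replace /zs/w 42): {"j":52,"mt":79,"na":77,"zs":{"aen":1,"v":62,"vh":59,"w":42,"xkq":14}}
After op 14 (remove /mt): {"j":52,"na":77,"zs":{"aen":1,"v":62,"vh":59,"w":42,"xkq":14}}
After op 15 (add /ys 62): {"j":52,"na":77,"ys":62,"zs":{"aen":1,"v":62,"vh":59,"w":42,"xkq":14}}
After op 16 (remove /zs/aen): {"j":52,"na":77,"ys":62,"zs":{"v":62,"vh":59,"w":42,"xkq":14}}
After op 17 (replace /ys 97): {"j":52,"na":77,"ys":97,"zs":{"v":62,"vh":59,"w":42,"xkq":14}}
After op 18 (replace /zs/w 31): {"j":52,"na":77,"ys":97,"zs":{"v":62,"vh":59,"w":31,"xkq":14}}
After op 19 (add /zs/w 60): {"j":52,"na":77,"ys":97,"zs":{"v":62,"vh":59,"w":60,"xkq":14}}
After op 20 (add /zs 92): {"j":52,"na":77,"ys":97,"zs":92}
After op 21 (add /j 98): {"j":98,"na":77,"ys":97,"zs":92}
After op 22 (add /yh 52): {"j":98,"na":77,"yh":52,"ys":97,"zs":92}
After op 23 (add /mdb 7): {"j":98,"mdb":7,"na":77,"yh":52,"ys":97,"zs":92}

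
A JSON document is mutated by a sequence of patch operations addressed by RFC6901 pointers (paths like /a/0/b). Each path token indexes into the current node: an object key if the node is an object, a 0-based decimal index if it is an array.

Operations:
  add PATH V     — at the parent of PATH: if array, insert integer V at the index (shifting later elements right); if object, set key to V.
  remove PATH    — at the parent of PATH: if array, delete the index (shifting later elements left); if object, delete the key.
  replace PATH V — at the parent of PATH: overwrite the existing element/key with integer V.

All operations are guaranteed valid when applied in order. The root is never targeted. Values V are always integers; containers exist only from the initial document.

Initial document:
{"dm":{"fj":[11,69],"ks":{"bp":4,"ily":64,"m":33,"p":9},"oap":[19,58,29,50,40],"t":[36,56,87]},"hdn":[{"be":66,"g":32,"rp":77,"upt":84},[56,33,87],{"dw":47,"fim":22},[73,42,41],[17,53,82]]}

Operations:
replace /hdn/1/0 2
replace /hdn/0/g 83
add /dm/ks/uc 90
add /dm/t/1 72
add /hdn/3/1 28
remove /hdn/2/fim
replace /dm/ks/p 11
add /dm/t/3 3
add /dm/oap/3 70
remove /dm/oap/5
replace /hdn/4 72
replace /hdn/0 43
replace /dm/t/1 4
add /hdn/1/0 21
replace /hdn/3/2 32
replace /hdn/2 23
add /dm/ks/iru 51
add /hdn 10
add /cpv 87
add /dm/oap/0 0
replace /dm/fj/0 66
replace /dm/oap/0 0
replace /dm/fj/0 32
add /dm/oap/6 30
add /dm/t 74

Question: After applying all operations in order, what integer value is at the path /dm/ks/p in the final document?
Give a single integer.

Answer: 11

Derivation:
After op 1 (replace /hdn/1/0 2): {"dm":{"fj":[11,69],"ks":{"bp":4,"ily":64,"m":33,"p":9},"oap":[19,58,29,50,40],"t":[36,56,87]},"hdn":[{"be":66,"g":32,"rp":77,"upt":84},[2,33,87],{"dw":47,"fim":22},[73,42,41],[17,53,82]]}
After op 2 (replace /hdn/0/g 83): {"dm":{"fj":[11,69],"ks":{"bp":4,"ily":64,"m":33,"p":9},"oap":[19,58,29,50,40],"t":[36,56,87]},"hdn":[{"be":66,"g":83,"rp":77,"upt":84},[2,33,87],{"dw":47,"fim":22},[73,42,41],[17,53,82]]}
After op 3 (add /dm/ks/uc 90): {"dm":{"fj":[11,69],"ks":{"bp":4,"ily":64,"m":33,"p":9,"uc":90},"oap":[19,58,29,50,40],"t":[36,56,87]},"hdn":[{"be":66,"g":83,"rp":77,"upt":84},[2,33,87],{"dw":47,"fim":22},[73,42,41],[17,53,82]]}
After op 4 (add /dm/t/1 72): {"dm":{"fj":[11,69],"ks":{"bp":4,"ily":64,"m":33,"p":9,"uc":90},"oap":[19,58,29,50,40],"t":[36,72,56,87]},"hdn":[{"be":66,"g":83,"rp":77,"upt":84},[2,33,87],{"dw":47,"fim":22},[73,42,41],[17,53,82]]}
After op 5 (add /hdn/3/1 28): {"dm":{"fj":[11,69],"ks":{"bp":4,"ily":64,"m":33,"p":9,"uc":90},"oap":[19,58,29,50,40],"t":[36,72,56,87]},"hdn":[{"be":66,"g":83,"rp":77,"upt":84},[2,33,87],{"dw":47,"fim":22},[73,28,42,41],[17,53,82]]}
After op 6 (remove /hdn/2/fim): {"dm":{"fj":[11,69],"ks":{"bp":4,"ily":64,"m":33,"p":9,"uc":90},"oap":[19,58,29,50,40],"t":[36,72,56,87]},"hdn":[{"be":66,"g":83,"rp":77,"upt":84},[2,33,87],{"dw":47},[73,28,42,41],[17,53,82]]}
After op 7 (replace /dm/ks/p 11): {"dm":{"fj":[11,69],"ks":{"bp":4,"ily":64,"m":33,"p":11,"uc":90},"oap":[19,58,29,50,40],"t":[36,72,56,87]},"hdn":[{"be":66,"g":83,"rp":77,"upt":84},[2,33,87],{"dw":47},[73,28,42,41],[17,53,82]]}
After op 8 (add /dm/t/3 3): {"dm":{"fj":[11,69],"ks":{"bp":4,"ily":64,"m":33,"p":11,"uc":90},"oap":[19,58,29,50,40],"t":[36,72,56,3,87]},"hdn":[{"be":66,"g":83,"rp":77,"upt":84},[2,33,87],{"dw":47},[73,28,42,41],[17,53,82]]}
After op 9 (add /dm/oap/3 70): {"dm":{"fj":[11,69],"ks":{"bp":4,"ily":64,"m":33,"p":11,"uc":90},"oap":[19,58,29,70,50,40],"t":[36,72,56,3,87]},"hdn":[{"be":66,"g":83,"rp":77,"upt":84},[2,33,87],{"dw":47},[73,28,42,41],[17,53,82]]}
After op 10 (remove /dm/oap/5): {"dm":{"fj":[11,69],"ks":{"bp":4,"ily":64,"m":33,"p":11,"uc":90},"oap":[19,58,29,70,50],"t":[36,72,56,3,87]},"hdn":[{"be":66,"g":83,"rp":77,"upt":84},[2,33,87],{"dw":47},[73,28,42,41],[17,53,82]]}
After op 11 (replace /hdn/4 72): {"dm":{"fj":[11,69],"ks":{"bp":4,"ily":64,"m":33,"p":11,"uc":90},"oap":[19,58,29,70,50],"t":[36,72,56,3,87]},"hdn":[{"be":66,"g":83,"rp":77,"upt":84},[2,33,87],{"dw":47},[73,28,42,41],72]}
After op 12 (replace /hdn/0 43): {"dm":{"fj":[11,69],"ks":{"bp":4,"ily":64,"m":33,"p":11,"uc":90},"oap":[19,58,29,70,50],"t":[36,72,56,3,87]},"hdn":[43,[2,33,87],{"dw":47},[73,28,42,41],72]}
After op 13 (replace /dm/t/1 4): {"dm":{"fj":[11,69],"ks":{"bp":4,"ily":64,"m":33,"p":11,"uc":90},"oap":[19,58,29,70,50],"t":[36,4,56,3,87]},"hdn":[43,[2,33,87],{"dw":47},[73,28,42,41],72]}
After op 14 (add /hdn/1/0 21): {"dm":{"fj":[11,69],"ks":{"bp":4,"ily":64,"m":33,"p":11,"uc":90},"oap":[19,58,29,70,50],"t":[36,4,56,3,87]},"hdn":[43,[21,2,33,87],{"dw":47},[73,28,42,41],72]}
After op 15 (replace /hdn/3/2 32): {"dm":{"fj":[11,69],"ks":{"bp":4,"ily":64,"m":33,"p":11,"uc":90},"oap":[19,58,29,70,50],"t":[36,4,56,3,87]},"hdn":[43,[21,2,33,87],{"dw":47},[73,28,32,41],72]}
After op 16 (replace /hdn/2 23): {"dm":{"fj":[11,69],"ks":{"bp":4,"ily":64,"m":33,"p":11,"uc":90},"oap":[19,58,29,70,50],"t":[36,4,56,3,87]},"hdn":[43,[21,2,33,87],23,[73,28,32,41],72]}
After op 17 (add /dm/ks/iru 51): {"dm":{"fj":[11,69],"ks":{"bp":4,"ily":64,"iru":51,"m":33,"p":11,"uc":90},"oap":[19,58,29,70,50],"t":[36,4,56,3,87]},"hdn":[43,[21,2,33,87],23,[73,28,32,41],72]}
After op 18 (add /hdn 10): {"dm":{"fj":[11,69],"ks":{"bp":4,"ily":64,"iru":51,"m":33,"p":11,"uc":90},"oap":[19,58,29,70,50],"t":[36,4,56,3,87]},"hdn":10}
After op 19 (add /cpv 87): {"cpv":87,"dm":{"fj":[11,69],"ks":{"bp":4,"ily":64,"iru":51,"m":33,"p":11,"uc":90},"oap":[19,58,29,70,50],"t":[36,4,56,3,87]},"hdn":10}
After op 20 (add /dm/oap/0 0): {"cpv":87,"dm":{"fj":[11,69],"ks":{"bp":4,"ily":64,"iru":51,"m":33,"p":11,"uc":90},"oap":[0,19,58,29,70,50],"t":[36,4,56,3,87]},"hdn":10}
After op 21 (replace /dm/fj/0 66): {"cpv":87,"dm":{"fj":[66,69],"ks":{"bp":4,"ily":64,"iru":51,"m":33,"p":11,"uc":90},"oap":[0,19,58,29,70,50],"t":[36,4,56,3,87]},"hdn":10}
After op 22 (replace /dm/oap/0 0): {"cpv":87,"dm":{"fj":[66,69],"ks":{"bp":4,"ily":64,"iru":51,"m":33,"p":11,"uc":90},"oap":[0,19,58,29,70,50],"t":[36,4,56,3,87]},"hdn":10}
After op 23 (replace /dm/fj/0 32): {"cpv":87,"dm":{"fj":[32,69],"ks":{"bp":4,"ily":64,"iru":51,"m":33,"p":11,"uc":90},"oap":[0,19,58,29,70,50],"t":[36,4,56,3,87]},"hdn":10}
After op 24 (add /dm/oap/6 30): {"cpv":87,"dm":{"fj":[32,69],"ks":{"bp":4,"ily":64,"iru":51,"m":33,"p":11,"uc":90},"oap":[0,19,58,29,70,50,30],"t":[36,4,56,3,87]},"hdn":10}
After op 25 (add /dm/t 74): {"cpv":87,"dm":{"fj":[32,69],"ks":{"bp":4,"ily":64,"iru":51,"m":33,"p":11,"uc":90},"oap":[0,19,58,29,70,50,30],"t":74},"hdn":10}
Value at /dm/ks/p: 11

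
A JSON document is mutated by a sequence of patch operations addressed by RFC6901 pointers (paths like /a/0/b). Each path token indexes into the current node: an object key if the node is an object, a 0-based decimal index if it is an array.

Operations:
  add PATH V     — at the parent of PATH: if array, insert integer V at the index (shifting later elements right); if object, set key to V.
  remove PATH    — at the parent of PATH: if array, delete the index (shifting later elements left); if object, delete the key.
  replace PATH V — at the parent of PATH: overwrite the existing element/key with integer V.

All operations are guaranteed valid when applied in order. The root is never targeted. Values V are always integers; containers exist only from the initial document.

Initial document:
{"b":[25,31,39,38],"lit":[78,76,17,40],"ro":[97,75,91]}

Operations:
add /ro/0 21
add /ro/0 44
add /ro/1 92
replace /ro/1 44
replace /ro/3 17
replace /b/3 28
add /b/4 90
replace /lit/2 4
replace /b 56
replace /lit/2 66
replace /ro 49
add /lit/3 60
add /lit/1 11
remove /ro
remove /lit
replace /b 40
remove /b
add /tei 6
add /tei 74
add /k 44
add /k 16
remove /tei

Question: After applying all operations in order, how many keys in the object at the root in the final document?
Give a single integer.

After op 1 (add /ro/0 21): {"b":[25,31,39,38],"lit":[78,76,17,40],"ro":[21,97,75,91]}
After op 2 (add /ro/0 44): {"b":[25,31,39,38],"lit":[78,76,17,40],"ro":[44,21,97,75,91]}
After op 3 (add /ro/1 92): {"b":[25,31,39,38],"lit":[78,76,17,40],"ro":[44,92,21,97,75,91]}
After op 4 (replace /ro/1 44): {"b":[25,31,39,38],"lit":[78,76,17,40],"ro":[44,44,21,97,75,91]}
After op 5 (replace /ro/3 17): {"b":[25,31,39,38],"lit":[78,76,17,40],"ro":[44,44,21,17,75,91]}
After op 6 (replace /b/3 28): {"b":[25,31,39,28],"lit":[78,76,17,40],"ro":[44,44,21,17,75,91]}
After op 7 (add /b/4 90): {"b":[25,31,39,28,90],"lit":[78,76,17,40],"ro":[44,44,21,17,75,91]}
After op 8 (replace /lit/2 4): {"b":[25,31,39,28,90],"lit":[78,76,4,40],"ro":[44,44,21,17,75,91]}
After op 9 (replace /b 56): {"b":56,"lit":[78,76,4,40],"ro":[44,44,21,17,75,91]}
After op 10 (replace /lit/2 66): {"b":56,"lit":[78,76,66,40],"ro":[44,44,21,17,75,91]}
After op 11 (replace /ro 49): {"b":56,"lit":[78,76,66,40],"ro":49}
After op 12 (add /lit/3 60): {"b":56,"lit":[78,76,66,60,40],"ro":49}
After op 13 (add /lit/1 11): {"b":56,"lit":[78,11,76,66,60,40],"ro":49}
After op 14 (remove /ro): {"b":56,"lit":[78,11,76,66,60,40]}
After op 15 (remove /lit): {"b":56}
After op 16 (replace /b 40): {"b":40}
After op 17 (remove /b): {}
After op 18 (add /tei 6): {"tei":6}
After op 19 (add /tei 74): {"tei":74}
After op 20 (add /k 44): {"k":44,"tei":74}
After op 21 (add /k 16): {"k":16,"tei":74}
After op 22 (remove /tei): {"k":16}
Size at the root: 1

Answer: 1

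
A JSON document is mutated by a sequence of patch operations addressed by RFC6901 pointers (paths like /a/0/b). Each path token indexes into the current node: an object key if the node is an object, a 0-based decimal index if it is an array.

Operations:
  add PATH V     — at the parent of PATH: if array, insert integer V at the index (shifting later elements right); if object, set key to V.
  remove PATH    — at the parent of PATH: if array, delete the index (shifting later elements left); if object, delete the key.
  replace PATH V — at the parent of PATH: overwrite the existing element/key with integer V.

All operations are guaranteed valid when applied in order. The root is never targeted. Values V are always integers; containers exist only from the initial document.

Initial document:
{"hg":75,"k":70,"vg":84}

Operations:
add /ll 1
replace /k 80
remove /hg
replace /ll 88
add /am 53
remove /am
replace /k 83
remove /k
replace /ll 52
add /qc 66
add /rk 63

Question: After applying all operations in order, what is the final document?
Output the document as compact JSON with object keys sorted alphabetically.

After op 1 (add /ll 1): {"hg":75,"k":70,"ll":1,"vg":84}
After op 2 (replace /k 80): {"hg":75,"k":80,"ll":1,"vg":84}
After op 3 (remove /hg): {"k":80,"ll":1,"vg":84}
After op 4 (replace /ll 88): {"k":80,"ll":88,"vg":84}
After op 5 (add /am 53): {"am":53,"k":80,"ll":88,"vg":84}
After op 6 (remove /am): {"k":80,"ll":88,"vg":84}
After op 7 (replace /k 83): {"k":83,"ll":88,"vg":84}
After op 8 (remove /k): {"ll":88,"vg":84}
After op 9 (replace /ll 52): {"ll":52,"vg":84}
After op 10 (add /qc 66): {"ll":52,"qc":66,"vg":84}
After op 11 (add /rk 63): {"ll":52,"qc":66,"rk":63,"vg":84}

Answer: {"ll":52,"qc":66,"rk":63,"vg":84}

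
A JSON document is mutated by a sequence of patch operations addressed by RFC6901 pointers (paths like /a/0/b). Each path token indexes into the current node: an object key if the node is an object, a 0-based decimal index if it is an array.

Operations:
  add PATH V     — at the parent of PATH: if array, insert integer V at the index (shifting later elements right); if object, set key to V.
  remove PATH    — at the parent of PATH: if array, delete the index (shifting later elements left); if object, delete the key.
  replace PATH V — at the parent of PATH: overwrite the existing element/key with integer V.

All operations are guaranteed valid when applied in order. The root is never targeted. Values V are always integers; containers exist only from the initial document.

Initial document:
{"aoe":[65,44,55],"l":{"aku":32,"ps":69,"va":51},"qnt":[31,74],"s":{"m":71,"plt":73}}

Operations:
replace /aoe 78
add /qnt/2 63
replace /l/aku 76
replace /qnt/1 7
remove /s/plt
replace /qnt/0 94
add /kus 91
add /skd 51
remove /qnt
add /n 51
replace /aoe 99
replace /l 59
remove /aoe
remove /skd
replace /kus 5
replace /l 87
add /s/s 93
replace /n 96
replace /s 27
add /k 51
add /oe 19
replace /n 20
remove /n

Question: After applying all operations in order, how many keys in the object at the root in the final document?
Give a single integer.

Answer: 5

Derivation:
After op 1 (replace /aoe 78): {"aoe":78,"l":{"aku":32,"ps":69,"va":51},"qnt":[31,74],"s":{"m":71,"plt":73}}
After op 2 (add /qnt/2 63): {"aoe":78,"l":{"aku":32,"ps":69,"va":51},"qnt":[31,74,63],"s":{"m":71,"plt":73}}
After op 3 (replace /l/aku 76): {"aoe":78,"l":{"aku":76,"ps":69,"va":51},"qnt":[31,74,63],"s":{"m":71,"plt":73}}
After op 4 (replace /qnt/1 7): {"aoe":78,"l":{"aku":76,"ps":69,"va":51},"qnt":[31,7,63],"s":{"m":71,"plt":73}}
After op 5 (remove /s/plt): {"aoe":78,"l":{"aku":76,"ps":69,"va":51},"qnt":[31,7,63],"s":{"m":71}}
After op 6 (replace /qnt/0 94): {"aoe":78,"l":{"aku":76,"ps":69,"va":51},"qnt":[94,7,63],"s":{"m":71}}
After op 7 (add /kus 91): {"aoe":78,"kus":91,"l":{"aku":76,"ps":69,"va":51},"qnt":[94,7,63],"s":{"m":71}}
After op 8 (add /skd 51): {"aoe":78,"kus":91,"l":{"aku":76,"ps":69,"va":51},"qnt":[94,7,63],"s":{"m":71},"skd":51}
After op 9 (remove /qnt): {"aoe":78,"kus":91,"l":{"aku":76,"ps":69,"va":51},"s":{"m":71},"skd":51}
After op 10 (add /n 51): {"aoe":78,"kus":91,"l":{"aku":76,"ps":69,"va":51},"n":51,"s":{"m":71},"skd":51}
After op 11 (replace /aoe 99): {"aoe":99,"kus":91,"l":{"aku":76,"ps":69,"va":51},"n":51,"s":{"m":71},"skd":51}
After op 12 (replace /l 59): {"aoe":99,"kus":91,"l":59,"n":51,"s":{"m":71},"skd":51}
After op 13 (remove /aoe): {"kus":91,"l":59,"n":51,"s":{"m":71},"skd":51}
After op 14 (remove /skd): {"kus":91,"l":59,"n":51,"s":{"m":71}}
After op 15 (replace /kus 5): {"kus":5,"l":59,"n":51,"s":{"m":71}}
After op 16 (replace /l 87): {"kus":5,"l":87,"n":51,"s":{"m":71}}
After op 17 (add /s/s 93): {"kus":5,"l":87,"n":51,"s":{"m":71,"s":93}}
After op 18 (replace /n 96): {"kus":5,"l":87,"n":96,"s":{"m":71,"s":93}}
After op 19 (replace /s 27): {"kus":5,"l":87,"n":96,"s":27}
After op 20 (add /k 51): {"k":51,"kus":5,"l":87,"n":96,"s":27}
After op 21 (add /oe 19): {"k":51,"kus":5,"l":87,"n":96,"oe":19,"s":27}
After op 22 (replace /n 20): {"k":51,"kus":5,"l":87,"n":20,"oe":19,"s":27}
After op 23 (remove /n): {"k":51,"kus":5,"l":87,"oe":19,"s":27}
Size at the root: 5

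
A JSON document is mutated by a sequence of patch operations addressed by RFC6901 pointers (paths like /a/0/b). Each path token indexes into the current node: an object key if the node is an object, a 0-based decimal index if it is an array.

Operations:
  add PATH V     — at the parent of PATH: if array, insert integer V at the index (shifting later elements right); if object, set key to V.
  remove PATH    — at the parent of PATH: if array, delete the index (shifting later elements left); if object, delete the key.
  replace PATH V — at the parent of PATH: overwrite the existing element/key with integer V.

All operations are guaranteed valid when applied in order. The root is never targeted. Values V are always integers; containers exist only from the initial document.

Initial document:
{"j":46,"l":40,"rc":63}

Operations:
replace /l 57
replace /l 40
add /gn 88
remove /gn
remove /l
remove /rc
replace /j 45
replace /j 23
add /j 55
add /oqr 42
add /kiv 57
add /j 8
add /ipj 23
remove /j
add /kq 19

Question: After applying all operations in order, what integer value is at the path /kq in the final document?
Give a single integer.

After op 1 (replace /l 57): {"j":46,"l":57,"rc":63}
After op 2 (replace /l 40): {"j":46,"l":40,"rc":63}
After op 3 (add /gn 88): {"gn":88,"j":46,"l":40,"rc":63}
After op 4 (remove /gn): {"j":46,"l":40,"rc":63}
After op 5 (remove /l): {"j":46,"rc":63}
After op 6 (remove /rc): {"j":46}
After op 7 (replace /j 45): {"j":45}
After op 8 (replace /j 23): {"j":23}
After op 9 (add /j 55): {"j":55}
After op 10 (add /oqr 42): {"j":55,"oqr":42}
After op 11 (add /kiv 57): {"j":55,"kiv":57,"oqr":42}
After op 12 (add /j 8): {"j":8,"kiv":57,"oqr":42}
After op 13 (add /ipj 23): {"ipj":23,"j":8,"kiv":57,"oqr":42}
After op 14 (remove /j): {"ipj":23,"kiv":57,"oqr":42}
After op 15 (add /kq 19): {"ipj":23,"kiv":57,"kq":19,"oqr":42}
Value at /kq: 19

Answer: 19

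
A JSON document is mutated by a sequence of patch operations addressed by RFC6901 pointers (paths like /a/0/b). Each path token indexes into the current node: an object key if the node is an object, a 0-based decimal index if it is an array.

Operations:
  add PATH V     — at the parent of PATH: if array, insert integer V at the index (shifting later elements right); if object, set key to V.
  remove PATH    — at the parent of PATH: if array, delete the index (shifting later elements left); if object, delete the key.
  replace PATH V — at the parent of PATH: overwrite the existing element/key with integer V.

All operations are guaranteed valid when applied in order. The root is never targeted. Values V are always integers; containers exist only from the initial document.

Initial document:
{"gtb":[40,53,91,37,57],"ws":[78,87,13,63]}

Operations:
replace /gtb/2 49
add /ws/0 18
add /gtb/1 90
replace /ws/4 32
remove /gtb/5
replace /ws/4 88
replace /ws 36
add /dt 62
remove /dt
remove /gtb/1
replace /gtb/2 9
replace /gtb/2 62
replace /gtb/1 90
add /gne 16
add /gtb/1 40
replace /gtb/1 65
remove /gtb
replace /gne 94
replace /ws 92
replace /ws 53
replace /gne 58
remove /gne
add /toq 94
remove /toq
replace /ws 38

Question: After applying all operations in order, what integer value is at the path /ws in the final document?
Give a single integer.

Answer: 38

Derivation:
After op 1 (replace /gtb/2 49): {"gtb":[40,53,49,37,57],"ws":[78,87,13,63]}
After op 2 (add /ws/0 18): {"gtb":[40,53,49,37,57],"ws":[18,78,87,13,63]}
After op 3 (add /gtb/1 90): {"gtb":[40,90,53,49,37,57],"ws":[18,78,87,13,63]}
After op 4 (replace /ws/4 32): {"gtb":[40,90,53,49,37,57],"ws":[18,78,87,13,32]}
After op 5 (remove /gtb/5): {"gtb":[40,90,53,49,37],"ws":[18,78,87,13,32]}
After op 6 (replace /ws/4 88): {"gtb":[40,90,53,49,37],"ws":[18,78,87,13,88]}
After op 7 (replace /ws 36): {"gtb":[40,90,53,49,37],"ws":36}
After op 8 (add /dt 62): {"dt":62,"gtb":[40,90,53,49,37],"ws":36}
After op 9 (remove /dt): {"gtb":[40,90,53,49,37],"ws":36}
After op 10 (remove /gtb/1): {"gtb":[40,53,49,37],"ws":36}
After op 11 (replace /gtb/2 9): {"gtb":[40,53,9,37],"ws":36}
After op 12 (replace /gtb/2 62): {"gtb":[40,53,62,37],"ws":36}
After op 13 (replace /gtb/1 90): {"gtb":[40,90,62,37],"ws":36}
After op 14 (add /gne 16): {"gne":16,"gtb":[40,90,62,37],"ws":36}
After op 15 (add /gtb/1 40): {"gne":16,"gtb":[40,40,90,62,37],"ws":36}
After op 16 (replace /gtb/1 65): {"gne":16,"gtb":[40,65,90,62,37],"ws":36}
After op 17 (remove /gtb): {"gne":16,"ws":36}
After op 18 (replace /gne 94): {"gne":94,"ws":36}
After op 19 (replace /ws 92): {"gne":94,"ws":92}
After op 20 (replace /ws 53): {"gne":94,"ws":53}
After op 21 (replace /gne 58): {"gne":58,"ws":53}
After op 22 (remove /gne): {"ws":53}
After op 23 (add /toq 94): {"toq":94,"ws":53}
After op 24 (remove /toq): {"ws":53}
After op 25 (replace /ws 38): {"ws":38}
Value at /ws: 38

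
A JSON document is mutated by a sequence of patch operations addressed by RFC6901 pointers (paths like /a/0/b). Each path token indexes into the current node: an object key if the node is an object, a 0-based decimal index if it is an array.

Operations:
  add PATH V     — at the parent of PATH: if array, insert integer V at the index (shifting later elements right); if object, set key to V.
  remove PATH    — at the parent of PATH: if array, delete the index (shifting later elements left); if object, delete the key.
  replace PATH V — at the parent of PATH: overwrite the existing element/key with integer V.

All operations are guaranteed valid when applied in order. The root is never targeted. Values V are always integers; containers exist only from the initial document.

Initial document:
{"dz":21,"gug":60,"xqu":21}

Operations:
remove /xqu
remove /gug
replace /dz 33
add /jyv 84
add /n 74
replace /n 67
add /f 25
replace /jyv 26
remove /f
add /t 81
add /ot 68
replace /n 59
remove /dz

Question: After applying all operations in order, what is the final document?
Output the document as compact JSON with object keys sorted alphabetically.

Answer: {"jyv":26,"n":59,"ot":68,"t":81}

Derivation:
After op 1 (remove /xqu): {"dz":21,"gug":60}
After op 2 (remove /gug): {"dz":21}
After op 3 (replace /dz 33): {"dz":33}
After op 4 (add /jyv 84): {"dz":33,"jyv":84}
After op 5 (add /n 74): {"dz":33,"jyv":84,"n":74}
After op 6 (replace /n 67): {"dz":33,"jyv":84,"n":67}
After op 7 (add /f 25): {"dz":33,"f":25,"jyv":84,"n":67}
After op 8 (replace /jyv 26): {"dz":33,"f":25,"jyv":26,"n":67}
After op 9 (remove /f): {"dz":33,"jyv":26,"n":67}
After op 10 (add /t 81): {"dz":33,"jyv":26,"n":67,"t":81}
After op 11 (add /ot 68): {"dz":33,"jyv":26,"n":67,"ot":68,"t":81}
After op 12 (replace /n 59): {"dz":33,"jyv":26,"n":59,"ot":68,"t":81}
After op 13 (remove /dz): {"jyv":26,"n":59,"ot":68,"t":81}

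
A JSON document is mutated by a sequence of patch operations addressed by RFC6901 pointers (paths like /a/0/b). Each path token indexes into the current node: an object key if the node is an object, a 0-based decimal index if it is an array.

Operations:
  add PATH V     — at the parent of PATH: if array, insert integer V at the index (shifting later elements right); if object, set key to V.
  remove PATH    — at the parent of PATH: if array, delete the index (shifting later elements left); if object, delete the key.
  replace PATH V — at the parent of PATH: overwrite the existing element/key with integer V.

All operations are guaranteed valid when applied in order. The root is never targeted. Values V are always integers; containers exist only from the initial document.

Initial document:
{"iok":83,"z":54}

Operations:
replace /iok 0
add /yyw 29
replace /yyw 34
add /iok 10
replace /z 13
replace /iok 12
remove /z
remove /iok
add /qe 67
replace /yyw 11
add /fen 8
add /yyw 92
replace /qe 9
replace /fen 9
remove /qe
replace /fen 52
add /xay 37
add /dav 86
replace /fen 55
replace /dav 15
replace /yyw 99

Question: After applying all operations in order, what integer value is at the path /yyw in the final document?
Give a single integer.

After op 1 (replace /iok 0): {"iok":0,"z":54}
After op 2 (add /yyw 29): {"iok":0,"yyw":29,"z":54}
After op 3 (replace /yyw 34): {"iok":0,"yyw":34,"z":54}
After op 4 (add /iok 10): {"iok":10,"yyw":34,"z":54}
After op 5 (replace /z 13): {"iok":10,"yyw":34,"z":13}
After op 6 (replace /iok 12): {"iok":12,"yyw":34,"z":13}
After op 7 (remove /z): {"iok":12,"yyw":34}
After op 8 (remove /iok): {"yyw":34}
After op 9 (add /qe 67): {"qe":67,"yyw":34}
After op 10 (replace /yyw 11): {"qe":67,"yyw":11}
After op 11 (add /fen 8): {"fen":8,"qe":67,"yyw":11}
After op 12 (add /yyw 92): {"fen":8,"qe":67,"yyw":92}
After op 13 (replace /qe 9): {"fen":8,"qe":9,"yyw":92}
After op 14 (replace /fen 9): {"fen":9,"qe":9,"yyw":92}
After op 15 (remove /qe): {"fen":9,"yyw":92}
After op 16 (replace /fen 52): {"fen":52,"yyw":92}
After op 17 (add /xay 37): {"fen":52,"xay":37,"yyw":92}
After op 18 (add /dav 86): {"dav":86,"fen":52,"xay":37,"yyw":92}
After op 19 (replace /fen 55): {"dav":86,"fen":55,"xay":37,"yyw":92}
After op 20 (replace /dav 15): {"dav":15,"fen":55,"xay":37,"yyw":92}
After op 21 (replace /yyw 99): {"dav":15,"fen":55,"xay":37,"yyw":99}
Value at /yyw: 99

Answer: 99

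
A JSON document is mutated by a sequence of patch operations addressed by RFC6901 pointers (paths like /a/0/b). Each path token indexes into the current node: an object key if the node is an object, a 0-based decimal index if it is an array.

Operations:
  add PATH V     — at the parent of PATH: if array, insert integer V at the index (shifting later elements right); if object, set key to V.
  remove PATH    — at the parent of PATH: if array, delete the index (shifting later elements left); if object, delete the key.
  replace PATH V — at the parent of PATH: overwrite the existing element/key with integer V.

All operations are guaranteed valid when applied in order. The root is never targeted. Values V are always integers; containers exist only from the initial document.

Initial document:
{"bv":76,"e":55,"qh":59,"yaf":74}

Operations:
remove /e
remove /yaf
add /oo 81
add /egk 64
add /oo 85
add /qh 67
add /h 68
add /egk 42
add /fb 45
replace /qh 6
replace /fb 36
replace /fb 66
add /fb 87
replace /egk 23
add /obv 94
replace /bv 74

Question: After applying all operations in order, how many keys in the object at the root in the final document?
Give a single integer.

After op 1 (remove /e): {"bv":76,"qh":59,"yaf":74}
After op 2 (remove /yaf): {"bv":76,"qh":59}
After op 3 (add /oo 81): {"bv":76,"oo":81,"qh":59}
After op 4 (add /egk 64): {"bv":76,"egk":64,"oo":81,"qh":59}
After op 5 (add /oo 85): {"bv":76,"egk":64,"oo":85,"qh":59}
After op 6 (add /qh 67): {"bv":76,"egk":64,"oo":85,"qh":67}
After op 7 (add /h 68): {"bv":76,"egk":64,"h":68,"oo":85,"qh":67}
After op 8 (add /egk 42): {"bv":76,"egk":42,"h":68,"oo":85,"qh":67}
After op 9 (add /fb 45): {"bv":76,"egk":42,"fb":45,"h":68,"oo":85,"qh":67}
After op 10 (replace /qh 6): {"bv":76,"egk":42,"fb":45,"h":68,"oo":85,"qh":6}
After op 11 (replace /fb 36): {"bv":76,"egk":42,"fb":36,"h":68,"oo":85,"qh":6}
After op 12 (replace /fb 66): {"bv":76,"egk":42,"fb":66,"h":68,"oo":85,"qh":6}
After op 13 (add /fb 87): {"bv":76,"egk":42,"fb":87,"h":68,"oo":85,"qh":6}
After op 14 (replace /egk 23): {"bv":76,"egk":23,"fb":87,"h":68,"oo":85,"qh":6}
After op 15 (add /obv 94): {"bv":76,"egk":23,"fb":87,"h":68,"obv":94,"oo":85,"qh":6}
After op 16 (replace /bv 74): {"bv":74,"egk":23,"fb":87,"h":68,"obv":94,"oo":85,"qh":6}
Size at the root: 7

Answer: 7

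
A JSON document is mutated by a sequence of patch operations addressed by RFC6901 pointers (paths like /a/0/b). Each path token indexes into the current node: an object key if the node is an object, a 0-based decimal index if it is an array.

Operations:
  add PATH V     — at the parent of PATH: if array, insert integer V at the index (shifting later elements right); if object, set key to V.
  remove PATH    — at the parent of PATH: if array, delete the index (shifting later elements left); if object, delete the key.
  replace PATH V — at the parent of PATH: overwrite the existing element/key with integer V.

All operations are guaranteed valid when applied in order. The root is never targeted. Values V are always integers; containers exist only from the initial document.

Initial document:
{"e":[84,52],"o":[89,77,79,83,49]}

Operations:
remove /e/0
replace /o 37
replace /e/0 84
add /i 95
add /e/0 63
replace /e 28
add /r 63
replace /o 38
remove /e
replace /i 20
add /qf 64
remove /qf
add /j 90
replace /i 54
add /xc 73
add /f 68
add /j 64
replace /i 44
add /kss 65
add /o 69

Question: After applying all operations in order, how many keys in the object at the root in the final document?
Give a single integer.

After op 1 (remove /e/0): {"e":[52],"o":[89,77,79,83,49]}
After op 2 (replace /o 37): {"e":[52],"o":37}
After op 3 (replace /e/0 84): {"e":[84],"o":37}
After op 4 (add /i 95): {"e":[84],"i":95,"o":37}
After op 5 (add /e/0 63): {"e":[63,84],"i":95,"o":37}
After op 6 (replace /e 28): {"e":28,"i":95,"o":37}
After op 7 (add /r 63): {"e":28,"i":95,"o":37,"r":63}
After op 8 (replace /o 38): {"e":28,"i":95,"o":38,"r":63}
After op 9 (remove /e): {"i":95,"o":38,"r":63}
After op 10 (replace /i 20): {"i":20,"o":38,"r":63}
After op 11 (add /qf 64): {"i":20,"o":38,"qf":64,"r":63}
After op 12 (remove /qf): {"i":20,"o":38,"r":63}
After op 13 (add /j 90): {"i":20,"j":90,"o":38,"r":63}
After op 14 (replace /i 54): {"i":54,"j":90,"o":38,"r":63}
After op 15 (add /xc 73): {"i":54,"j":90,"o":38,"r":63,"xc":73}
After op 16 (add /f 68): {"f":68,"i":54,"j":90,"o":38,"r":63,"xc":73}
After op 17 (add /j 64): {"f":68,"i":54,"j":64,"o":38,"r":63,"xc":73}
After op 18 (replace /i 44): {"f":68,"i":44,"j":64,"o":38,"r":63,"xc":73}
After op 19 (add /kss 65): {"f":68,"i":44,"j":64,"kss":65,"o":38,"r":63,"xc":73}
After op 20 (add /o 69): {"f":68,"i":44,"j":64,"kss":65,"o":69,"r":63,"xc":73}
Size at the root: 7

Answer: 7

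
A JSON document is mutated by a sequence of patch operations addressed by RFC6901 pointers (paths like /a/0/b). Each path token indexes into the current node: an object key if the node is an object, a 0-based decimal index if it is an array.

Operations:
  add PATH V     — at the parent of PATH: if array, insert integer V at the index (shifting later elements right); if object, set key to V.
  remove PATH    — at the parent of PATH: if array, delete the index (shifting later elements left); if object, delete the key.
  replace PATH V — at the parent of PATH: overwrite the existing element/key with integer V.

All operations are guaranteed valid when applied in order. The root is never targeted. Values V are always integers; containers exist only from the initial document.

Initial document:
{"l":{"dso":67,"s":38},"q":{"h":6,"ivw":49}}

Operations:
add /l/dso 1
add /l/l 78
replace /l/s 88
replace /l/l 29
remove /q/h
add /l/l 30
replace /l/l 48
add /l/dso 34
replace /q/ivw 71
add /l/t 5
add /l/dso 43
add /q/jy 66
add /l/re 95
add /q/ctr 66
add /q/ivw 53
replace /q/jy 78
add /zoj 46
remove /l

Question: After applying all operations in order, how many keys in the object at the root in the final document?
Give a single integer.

After op 1 (add /l/dso 1): {"l":{"dso":1,"s":38},"q":{"h":6,"ivw":49}}
After op 2 (add /l/l 78): {"l":{"dso":1,"l":78,"s":38},"q":{"h":6,"ivw":49}}
After op 3 (replace /l/s 88): {"l":{"dso":1,"l":78,"s":88},"q":{"h":6,"ivw":49}}
After op 4 (replace /l/l 29): {"l":{"dso":1,"l":29,"s":88},"q":{"h":6,"ivw":49}}
After op 5 (remove /q/h): {"l":{"dso":1,"l":29,"s":88},"q":{"ivw":49}}
After op 6 (add /l/l 30): {"l":{"dso":1,"l":30,"s":88},"q":{"ivw":49}}
After op 7 (replace /l/l 48): {"l":{"dso":1,"l":48,"s":88},"q":{"ivw":49}}
After op 8 (add /l/dso 34): {"l":{"dso":34,"l":48,"s":88},"q":{"ivw":49}}
After op 9 (replace /q/ivw 71): {"l":{"dso":34,"l":48,"s":88},"q":{"ivw":71}}
After op 10 (add /l/t 5): {"l":{"dso":34,"l":48,"s":88,"t":5},"q":{"ivw":71}}
After op 11 (add /l/dso 43): {"l":{"dso":43,"l":48,"s":88,"t":5},"q":{"ivw":71}}
After op 12 (add /q/jy 66): {"l":{"dso":43,"l":48,"s":88,"t":5},"q":{"ivw":71,"jy":66}}
After op 13 (add /l/re 95): {"l":{"dso":43,"l":48,"re":95,"s":88,"t":5},"q":{"ivw":71,"jy":66}}
After op 14 (add /q/ctr 66): {"l":{"dso":43,"l":48,"re":95,"s":88,"t":5},"q":{"ctr":66,"ivw":71,"jy":66}}
After op 15 (add /q/ivw 53): {"l":{"dso":43,"l":48,"re":95,"s":88,"t":5},"q":{"ctr":66,"ivw":53,"jy":66}}
After op 16 (replace /q/jy 78): {"l":{"dso":43,"l":48,"re":95,"s":88,"t":5},"q":{"ctr":66,"ivw":53,"jy":78}}
After op 17 (add /zoj 46): {"l":{"dso":43,"l":48,"re":95,"s":88,"t":5},"q":{"ctr":66,"ivw":53,"jy":78},"zoj":46}
After op 18 (remove /l): {"q":{"ctr":66,"ivw":53,"jy":78},"zoj":46}
Size at the root: 2

Answer: 2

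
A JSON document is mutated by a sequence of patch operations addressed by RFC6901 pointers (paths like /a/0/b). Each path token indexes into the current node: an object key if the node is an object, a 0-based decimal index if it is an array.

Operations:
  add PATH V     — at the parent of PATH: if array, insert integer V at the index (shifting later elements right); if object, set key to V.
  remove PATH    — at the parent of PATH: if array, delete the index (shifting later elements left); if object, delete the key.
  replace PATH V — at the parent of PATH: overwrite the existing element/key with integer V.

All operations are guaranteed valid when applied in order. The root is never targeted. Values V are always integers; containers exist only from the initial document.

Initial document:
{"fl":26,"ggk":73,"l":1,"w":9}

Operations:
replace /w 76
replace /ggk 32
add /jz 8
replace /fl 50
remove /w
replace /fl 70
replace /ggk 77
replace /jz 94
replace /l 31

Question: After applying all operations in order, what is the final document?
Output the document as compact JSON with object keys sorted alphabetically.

Answer: {"fl":70,"ggk":77,"jz":94,"l":31}

Derivation:
After op 1 (replace /w 76): {"fl":26,"ggk":73,"l":1,"w":76}
After op 2 (replace /ggk 32): {"fl":26,"ggk":32,"l":1,"w":76}
After op 3 (add /jz 8): {"fl":26,"ggk":32,"jz":8,"l":1,"w":76}
After op 4 (replace /fl 50): {"fl":50,"ggk":32,"jz":8,"l":1,"w":76}
After op 5 (remove /w): {"fl":50,"ggk":32,"jz":8,"l":1}
After op 6 (replace /fl 70): {"fl":70,"ggk":32,"jz":8,"l":1}
After op 7 (replace /ggk 77): {"fl":70,"ggk":77,"jz":8,"l":1}
After op 8 (replace /jz 94): {"fl":70,"ggk":77,"jz":94,"l":1}
After op 9 (replace /l 31): {"fl":70,"ggk":77,"jz":94,"l":31}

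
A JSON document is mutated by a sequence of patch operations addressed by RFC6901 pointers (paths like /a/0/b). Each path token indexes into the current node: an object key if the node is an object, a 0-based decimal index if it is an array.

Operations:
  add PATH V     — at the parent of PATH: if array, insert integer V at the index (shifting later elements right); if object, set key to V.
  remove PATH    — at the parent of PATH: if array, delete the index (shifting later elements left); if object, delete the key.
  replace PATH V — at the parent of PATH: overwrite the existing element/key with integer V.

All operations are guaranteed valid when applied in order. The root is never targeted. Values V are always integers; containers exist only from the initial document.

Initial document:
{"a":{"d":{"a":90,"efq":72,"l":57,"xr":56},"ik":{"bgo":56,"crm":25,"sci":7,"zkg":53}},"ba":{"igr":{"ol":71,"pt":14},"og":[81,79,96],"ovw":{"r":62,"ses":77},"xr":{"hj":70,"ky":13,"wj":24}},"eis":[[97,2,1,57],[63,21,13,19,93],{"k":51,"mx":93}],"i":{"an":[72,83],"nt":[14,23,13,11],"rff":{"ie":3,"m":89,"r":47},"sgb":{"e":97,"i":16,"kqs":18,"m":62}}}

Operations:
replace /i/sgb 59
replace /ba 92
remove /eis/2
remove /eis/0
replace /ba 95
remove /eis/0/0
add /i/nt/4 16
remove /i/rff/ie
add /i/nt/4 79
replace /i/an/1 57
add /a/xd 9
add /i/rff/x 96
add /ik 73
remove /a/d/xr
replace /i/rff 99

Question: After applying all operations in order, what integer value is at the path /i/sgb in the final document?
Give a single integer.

Answer: 59

Derivation:
After op 1 (replace /i/sgb 59): {"a":{"d":{"a":90,"efq":72,"l":57,"xr":56},"ik":{"bgo":56,"crm":25,"sci":7,"zkg":53}},"ba":{"igr":{"ol":71,"pt":14},"og":[81,79,96],"ovw":{"r":62,"ses":77},"xr":{"hj":70,"ky":13,"wj":24}},"eis":[[97,2,1,57],[63,21,13,19,93],{"k":51,"mx":93}],"i":{"an":[72,83],"nt":[14,23,13,11],"rff":{"ie":3,"m":89,"r":47},"sgb":59}}
After op 2 (replace /ba 92): {"a":{"d":{"a":90,"efq":72,"l":57,"xr":56},"ik":{"bgo":56,"crm":25,"sci":7,"zkg":53}},"ba":92,"eis":[[97,2,1,57],[63,21,13,19,93],{"k":51,"mx":93}],"i":{"an":[72,83],"nt":[14,23,13,11],"rff":{"ie":3,"m":89,"r":47},"sgb":59}}
After op 3 (remove /eis/2): {"a":{"d":{"a":90,"efq":72,"l":57,"xr":56},"ik":{"bgo":56,"crm":25,"sci":7,"zkg":53}},"ba":92,"eis":[[97,2,1,57],[63,21,13,19,93]],"i":{"an":[72,83],"nt":[14,23,13,11],"rff":{"ie":3,"m":89,"r":47},"sgb":59}}
After op 4 (remove /eis/0): {"a":{"d":{"a":90,"efq":72,"l":57,"xr":56},"ik":{"bgo":56,"crm":25,"sci":7,"zkg":53}},"ba":92,"eis":[[63,21,13,19,93]],"i":{"an":[72,83],"nt":[14,23,13,11],"rff":{"ie":3,"m":89,"r":47},"sgb":59}}
After op 5 (replace /ba 95): {"a":{"d":{"a":90,"efq":72,"l":57,"xr":56},"ik":{"bgo":56,"crm":25,"sci":7,"zkg":53}},"ba":95,"eis":[[63,21,13,19,93]],"i":{"an":[72,83],"nt":[14,23,13,11],"rff":{"ie":3,"m":89,"r":47},"sgb":59}}
After op 6 (remove /eis/0/0): {"a":{"d":{"a":90,"efq":72,"l":57,"xr":56},"ik":{"bgo":56,"crm":25,"sci":7,"zkg":53}},"ba":95,"eis":[[21,13,19,93]],"i":{"an":[72,83],"nt":[14,23,13,11],"rff":{"ie":3,"m":89,"r":47},"sgb":59}}
After op 7 (add /i/nt/4 16): {"a":{"d":{"a":90,"efq":72,"l":57,"xr":56},"ik":{"bgo":56,"crm":25,"sci":7,"zkg":53}},"ba":95,"eis":[[21,13,19,93]],"i":{"an":[72,83],"nt":[14,23,13,11,16],"rff":{"ie":3,"m":89,"r":47},"sgb":59}}
After op 8 (remove /i/rff/ie): {"a":{"d":{"a":90,"efq":72,"l":57,"xr":56},"ik":{"bgo":56,"crm":25,"sci":7,"zkg":53}},"ba":95,"eis":[[21,13,19,93]],"i":{"an":[72,83],"nt":[14,23,13,11,16],"rff":{"m":89,"r":47},"sgb":59}}
After op 9 (add /i/nt/4 79): {"a":{"d":{"a":90,"efq":72,"l":57,"xr":56},"ik":{"bgo":56,"crm":25,"sci":7,"zkg":53}},"ba":95,"eis":[[21,13,19,93]],"i":{"an":[72,83],"nt":[14,23,13,11,79,16],"rff":{"m":89,"r":47},"sgb":59}}
After op 10 (replace /i/an/1 57): {"a":{"d":{"a":90,"efq":72,"l":57,"xr":56},"ik":{"bgo":56,"crm":25,"sci":7,"zkg":53}},"ba":95,"eis":[[21,13,19,93]],"i":{"an":[72,57],"nt":[14,23,13,11,79,16],"rff":{"m":89,"r":47},"sgb":59}}
After op 11 (add /a/xd 9): {"a":{"d":{"a":90,"efq":72,"l":57,"xr":56},"ik":{"bgo":56,"crm":25,"sci":7,"zkg":53},"xd":9},"ba":95,"eis":[[21,13,19,93]],"i":{"an":[72,57],"nt":[14,23,13,11,79,16],"rff":{"m":89,"r":47},"sgb":59}}
After op 12 (add /i/rff/x 96): {"a":{"d":{"a":90,"efq":72,"l":57,"xr":56},"ik":{"bgo":56,"crm":25,"sci":7,"zkg":53},"xd":9},"ba":95,"eis":[[21,13,19,93]],"i":{"an":[72,57],"nt":[14,23,13,11,79,16],"rff":{"m":89,"r":47,"x":96},"sgb":59}}
After op 13 (add /ik 73): {"a":{"d":{"a":90,"efq":72,"l":57,"xr":56},"ik":{"bgo":56,"crm":25,"sci":7,"zkg":53},"xd":9},"ba":95,"eis":[[21,13,19,93]],"i":{"an":[72,57],"nt":[14,23,13,11,79,16],"rff":{"m":89,"r":47,"x":96},"sgb":59},"ik":73}
After op 14 (remove /a/d/xr): {"a":{"d":{"a":90,"efq":72,"l":57},"ik":{"bgo":56,"crm":25,"sci":7,"zkg":53},"xd":9},"ba":95,"eis":[[21,13,19,93]],"i":{"an":[72,57],"nt":[14,23,13,11,79,16],"rff":{"m":89,"r":47,"x":96},"sgb":59},"ik":73}
After op 15 (replace /i/rff 99): {"a":{"d":{"a":90,"efq":72,"l":57},"ik":{"bgo":56,"crm":25,"sci":7,"zkg":53},"xd":9},"ba":95,"eis":[[21,13,19,93]],"i":{"an":[72,57],"nt":[14,23,13,11,79,16],"rff":99,"sgb":59},"ik":73}
Value at /i/sgb: 59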